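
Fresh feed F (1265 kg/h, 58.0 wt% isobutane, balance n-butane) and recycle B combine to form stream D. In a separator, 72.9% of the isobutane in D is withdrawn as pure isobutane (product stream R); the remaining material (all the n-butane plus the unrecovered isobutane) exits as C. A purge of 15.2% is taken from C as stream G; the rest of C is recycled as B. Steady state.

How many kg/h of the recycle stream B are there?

n-butane enters only via F and leaves only via the purge: 1265×0.420 = 0.152×(n-butane in C), and the separator passes all n-butane, so n-butane in D = n-butane in C = 3495.4 kg/h.
isobutane in D: m_A = 1265×0.580 + (1−0.152)·(1−0.729)·m_A, so m_A = 733.7/0.7702 = 952.62 kg/h.
C = (1−0.729)×952.62 + 3495.4 = 3753.6 kg/h.
Recycle B = (1−0.152)×3753.6 = 3183 kg/h.

3183 kg/h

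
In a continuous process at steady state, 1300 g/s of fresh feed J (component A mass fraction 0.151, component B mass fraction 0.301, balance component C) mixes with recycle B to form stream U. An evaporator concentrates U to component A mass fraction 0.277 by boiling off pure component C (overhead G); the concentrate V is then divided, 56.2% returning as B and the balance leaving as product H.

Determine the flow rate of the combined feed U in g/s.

2209 g/s

Overall component A balance (none leaves overhead): component A in fresh feed = component A in product, i.e. 1300×0.151 = (1−0.562)·V·0.277.
V = 196.3/(0.277×0.438) = 1618 g/s.
Recycle B = 0.562×1618 = 909.29 g/s.
Combined feed U = 1300 + 909.29 = 2209.3 g/s.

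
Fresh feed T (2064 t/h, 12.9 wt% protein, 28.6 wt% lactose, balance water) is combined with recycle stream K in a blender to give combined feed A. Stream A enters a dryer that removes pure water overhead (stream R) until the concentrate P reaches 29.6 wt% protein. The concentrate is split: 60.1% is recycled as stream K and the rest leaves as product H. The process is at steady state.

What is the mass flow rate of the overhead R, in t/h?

Overall protein balance (none leaves overhead): protein in fresh feed = protein in product, i.e. 2064×0.129 = (1−0.601)·P·0.296.
P = 266.26/(0.296×0.399) = 2254.4 t/h.
Recycle K = 0.601×2254.4 = 1354.9 t/h.
Combined feed A = 2064 + 1354.9 = 3418.9 t/h.
Overhead R = A − P = 3418.9 − 2254.4 = 1164.5 t/h.

1164 t/h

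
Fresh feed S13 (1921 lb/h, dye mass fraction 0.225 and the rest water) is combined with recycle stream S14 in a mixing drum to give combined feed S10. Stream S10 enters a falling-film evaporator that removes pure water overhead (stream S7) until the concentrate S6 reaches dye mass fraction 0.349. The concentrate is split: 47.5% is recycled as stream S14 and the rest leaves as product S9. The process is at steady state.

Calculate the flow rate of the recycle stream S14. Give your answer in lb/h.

1121 lb/h

Overall dye balance (none leaves overhead): dye in fresh feed = dye in product, i.e. 1921×0.225 = (1−0.475)·S6·0.349.
S6 = 432.23/(0.349×0.525) = 2359 lb/h.
Recycle S14 = 0.475×2359 = 1120.5 lb/h.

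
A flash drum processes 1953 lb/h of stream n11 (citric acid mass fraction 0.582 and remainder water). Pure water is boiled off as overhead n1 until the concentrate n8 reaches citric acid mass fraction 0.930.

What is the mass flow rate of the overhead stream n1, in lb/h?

730.8 lb/h

citric acid is conserved: 1953×0.582 = 1136.6 lb/h all reports to the concentrate.
Concentrate = 1136.6/(target fraction) = 1222.2 lb/h.
Overhead = 1953 − 1222.2 = 730.8 lb/h.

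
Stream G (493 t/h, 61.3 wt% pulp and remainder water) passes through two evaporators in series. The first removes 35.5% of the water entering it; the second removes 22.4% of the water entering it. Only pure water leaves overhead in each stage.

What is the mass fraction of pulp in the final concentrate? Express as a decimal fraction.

0.7599

water in feed = 493×0.387 = 190.79 t/h.
After stage 1: water left = (1−0.355)×190.79 = 123.06; stream total = 425.27 t/h.
After stage 2: water left = (1−0.224)×123.06 = 95.495; final concentrate = 397.7 t/h.
pulp fraction = 302.21/397.7 = 0.7599.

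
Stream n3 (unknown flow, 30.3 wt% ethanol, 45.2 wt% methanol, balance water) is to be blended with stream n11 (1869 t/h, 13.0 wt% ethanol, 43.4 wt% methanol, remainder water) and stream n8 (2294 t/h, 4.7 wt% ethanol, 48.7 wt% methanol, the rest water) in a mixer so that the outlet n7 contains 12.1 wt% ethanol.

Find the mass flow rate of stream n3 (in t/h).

Let n3 be the unknown flow. Total out = 4163 + n3.
ethanol balance: 350.79 + 0.303·n3 = 0.121·(4163 + n3)
(0.303 − 0.121)·n3 = 0.121×4163 − 350.79 = 152.94
n3 = 152.94 / 0.182 = 840.3 t/h

840.3 t/h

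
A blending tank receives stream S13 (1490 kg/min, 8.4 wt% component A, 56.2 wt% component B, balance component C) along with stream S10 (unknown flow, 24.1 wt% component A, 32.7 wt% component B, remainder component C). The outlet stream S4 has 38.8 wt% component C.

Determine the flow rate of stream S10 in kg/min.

Let S10 be the unknown flow. Total out = 1490 + S10.
component C balance: 527.46 + 0.432·S10 = 0.388·(1490 + S10)
(0.432 − 0.388)·S10 = 0.388×1490 − 527.46 = 50.66
S10 = 50.66 / 0.044 = 1151.4 kg/min

1151 kg/min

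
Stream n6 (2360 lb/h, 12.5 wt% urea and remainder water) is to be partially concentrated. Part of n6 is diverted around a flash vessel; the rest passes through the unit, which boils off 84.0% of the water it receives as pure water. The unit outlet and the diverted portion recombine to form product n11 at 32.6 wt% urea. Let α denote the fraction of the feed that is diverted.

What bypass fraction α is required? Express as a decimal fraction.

0.161

All 2360×0.125 = 295 lb/h of urea reaches n11, so n11 = 295/0.326 = 904.91 lb/h and vapour = 1455.1 lb/h.
The evaporator receives (1−α)·2360 of feed at 0.875 water and removes 0.840 of that water:
0.840×0.875×(1−α)×2360 = 1455.1
(1−α) = 1455.1/1734.6 = 0.8389;  α = 0.1611.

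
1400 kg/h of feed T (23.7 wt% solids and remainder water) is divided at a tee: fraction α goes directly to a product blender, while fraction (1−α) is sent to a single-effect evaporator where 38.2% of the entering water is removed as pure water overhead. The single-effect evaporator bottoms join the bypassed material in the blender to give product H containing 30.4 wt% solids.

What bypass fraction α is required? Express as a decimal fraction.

0.244

All 1400×0.237 = 331.8 kg/h of solids reaches H, so H = 331.8/0.304 = 1091.4 kg/h and vapour = 308.55 kg/h.
The evaporator receives (1−α)·1400 of feed at 0.763 water and removes 0.382 of that water:
0.382×0.763×(1−α)×1400 = 308.55
(1−α) = 308.55/408.05 = 0.7562;  α = 0.2438.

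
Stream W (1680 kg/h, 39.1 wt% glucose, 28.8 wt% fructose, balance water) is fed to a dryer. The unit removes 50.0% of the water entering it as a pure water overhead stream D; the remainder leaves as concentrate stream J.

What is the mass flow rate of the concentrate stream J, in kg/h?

1410 kg/h

water entering = 1680×0.321 = 539.28 kg/h; overhead removed = 0.500×539.28 = 269.64 kg/h.
Concentrate = 1680 − 269.64 = 1410.4 kg/h.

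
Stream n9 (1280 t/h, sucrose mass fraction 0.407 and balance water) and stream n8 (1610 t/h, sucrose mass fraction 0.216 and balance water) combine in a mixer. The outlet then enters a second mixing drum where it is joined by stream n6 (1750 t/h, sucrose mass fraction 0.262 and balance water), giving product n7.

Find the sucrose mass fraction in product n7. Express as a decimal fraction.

0.286

Overall, product flow = 4640 t/h.
sucrose in = 1280×0.407 + 1610×0.216 + 1750×0.262 = 1327.2 t/h.
sucrose fraction in n7 = 0.286.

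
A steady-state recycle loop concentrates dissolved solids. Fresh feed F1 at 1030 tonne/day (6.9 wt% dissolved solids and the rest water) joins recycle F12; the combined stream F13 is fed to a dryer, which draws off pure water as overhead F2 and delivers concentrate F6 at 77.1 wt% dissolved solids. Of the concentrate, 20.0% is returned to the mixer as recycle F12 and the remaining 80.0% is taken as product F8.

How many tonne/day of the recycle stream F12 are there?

Overall dissolved solids balance (none leaves overhead): dissolved solids in fresh feed = dissolved solids in product, i.e. 1030×0.069 = (1−0.200)·F6·0.771.
F6 = 71.07/(0.771×0.800) = 115.22 tonne/day.
Recycle F12 = 0.200×115.22 = 23.045 tonne/day.

23.04 tonne/day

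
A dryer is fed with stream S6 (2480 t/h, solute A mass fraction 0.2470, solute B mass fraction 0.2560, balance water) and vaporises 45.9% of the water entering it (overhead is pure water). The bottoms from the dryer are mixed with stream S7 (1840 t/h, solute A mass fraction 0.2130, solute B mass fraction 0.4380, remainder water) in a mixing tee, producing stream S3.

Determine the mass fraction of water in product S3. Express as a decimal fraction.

0.3487

Vapour removed = 0.459×0.497×2480 = 565.75 t/h; concentrate = 1914.3 t/h.
water reaching the mixer = 666.81 (from concentrate) + 1840×0.349 = 1309 t/h.
Product flow = 1914.3 + 1840 = 3754.3 t/h; water fraction = 0.3487.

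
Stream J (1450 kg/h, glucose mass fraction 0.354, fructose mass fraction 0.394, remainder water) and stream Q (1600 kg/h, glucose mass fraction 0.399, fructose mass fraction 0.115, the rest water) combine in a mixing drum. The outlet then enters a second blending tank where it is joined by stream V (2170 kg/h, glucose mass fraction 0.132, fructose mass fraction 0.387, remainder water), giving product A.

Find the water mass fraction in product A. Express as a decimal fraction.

Overall, product flow = 5220 kg/h.
water in = 1450×0.252 + 1600×0.486 + 2170×0.481 = 2186.8 kg/h.
water fraction in A = 0.419.

0.419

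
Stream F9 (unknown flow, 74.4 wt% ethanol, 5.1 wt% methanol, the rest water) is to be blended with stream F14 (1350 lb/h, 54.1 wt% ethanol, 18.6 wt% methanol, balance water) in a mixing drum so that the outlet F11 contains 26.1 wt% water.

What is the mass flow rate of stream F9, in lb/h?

289.3 lb/h

Let F9 be the unknown flow. Total out = 1350 + F9.
water balance: 368.55 + 0.205·F9 = 0.261·(1350 + F9)
(0.205 − 0.261)·F9 = 0.261×1350 − 368.55 = -16.2
F9 = -16.2 / -0.056 = 289.29 lb/h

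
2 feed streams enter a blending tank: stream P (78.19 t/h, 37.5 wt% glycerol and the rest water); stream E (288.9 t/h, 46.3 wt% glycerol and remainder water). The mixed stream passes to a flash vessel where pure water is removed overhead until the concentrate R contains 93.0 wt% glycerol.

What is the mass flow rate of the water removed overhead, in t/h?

glycerol entering = 78.19×0.375 + 288.9×0.463 = 163.08 t/h.
All glycerol reports to R, so R = 163.08/0.930 = 175.36 t/h.
Total feed = 367.09 t/h; overhead = 367.09 − 175.36 = 191.73 t/h.

191.7 t/h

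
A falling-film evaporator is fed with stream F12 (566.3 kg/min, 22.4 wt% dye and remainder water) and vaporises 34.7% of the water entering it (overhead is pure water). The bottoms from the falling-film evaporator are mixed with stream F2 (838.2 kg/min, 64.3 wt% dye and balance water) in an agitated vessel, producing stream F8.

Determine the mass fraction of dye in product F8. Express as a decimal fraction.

Vapour removed = 0.347×0.776×566.3 = 152.49 kg/min; concentrate = 413.81 kg/min.
dye reaching the mixer = 126.85 (from concentrate) + 838.2×0.643 = 665.81 kg/min.
Product flow = 413.81 + 838.2 = 1252 kg/min; dye fraction = 0.5318.

0.5318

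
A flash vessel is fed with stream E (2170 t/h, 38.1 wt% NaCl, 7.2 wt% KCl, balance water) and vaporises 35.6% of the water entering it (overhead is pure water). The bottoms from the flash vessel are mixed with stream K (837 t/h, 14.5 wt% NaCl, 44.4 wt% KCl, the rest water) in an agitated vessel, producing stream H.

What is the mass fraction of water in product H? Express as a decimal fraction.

Vapour removed = 0.356×0.547×2170 = 422.57 t/h; concentrate = 1747.4 t/h.
water reaching the mixer = 764.42 (from concentrate) + 837×0.411 = 1108.4 t/h.
Product flow = 1747.4 + 837 = 2584.4 t/h; water fraction = 0.429.

0.429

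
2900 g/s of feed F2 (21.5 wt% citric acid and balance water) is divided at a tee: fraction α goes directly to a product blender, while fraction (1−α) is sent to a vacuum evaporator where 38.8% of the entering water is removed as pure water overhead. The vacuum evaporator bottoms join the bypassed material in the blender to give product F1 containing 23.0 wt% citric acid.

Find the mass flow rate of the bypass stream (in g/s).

2279 g/s

All 2900×0.215 = 623.5 g/s of citric acid reaches F1, so F1 = 623.5/0.230 = 2710.9 g/s and vapour = 189.13 g/s.
The evaporator receives (1−α)·2900 of feed at 0.785 water and removes 0.388 of that water:
0.388×0.785×(1−α)×2900 = 189.13
(1−α) = 189.13/883.28 = 0.2141;  α = 0.7859.
Bypass flow = 0.7859×2900 = 2279 g/s.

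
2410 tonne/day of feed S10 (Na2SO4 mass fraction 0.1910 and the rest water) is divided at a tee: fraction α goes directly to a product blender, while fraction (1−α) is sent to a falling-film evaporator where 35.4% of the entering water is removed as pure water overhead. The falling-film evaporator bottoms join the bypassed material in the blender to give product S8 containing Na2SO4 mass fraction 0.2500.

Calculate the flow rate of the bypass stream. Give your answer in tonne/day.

All 2410×0.191 = 460.31 tonne/day of Na2SO4 reaches S8, so S8 = 460.31/0.250 = 1841.2 tonne/day and vapour = 568.76 tonne/day.
The evaporator receives (1−α)·2410 of feed at 0.809 water and removes 0.354 of that water:
0.354×0.809×(1−α)×2410 = 568.76
(1−α) = 568.76/690.19 = 0.8241;  α = 0.1759.
Bypass flow = 0.1759×2410 = 424.01 tonne/day.

424 tonne/day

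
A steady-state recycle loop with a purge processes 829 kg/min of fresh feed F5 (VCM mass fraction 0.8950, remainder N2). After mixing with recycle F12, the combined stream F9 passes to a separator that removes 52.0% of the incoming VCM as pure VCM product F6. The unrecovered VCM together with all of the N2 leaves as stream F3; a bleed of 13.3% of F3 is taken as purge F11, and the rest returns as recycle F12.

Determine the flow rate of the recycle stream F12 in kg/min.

N2 enters only via F5 and leaves only via the purge: 829×0.105 = 0.133×(N2 in F3), and the separator passes all N2, so N2 in F9 = N2 in F3 = 654.47 kg/min.
VCM in F9: m_A = 829×0.895 + (1−0.133)·(1−0.520)·m_A, so m_A = 741.96/0.5838 = 1270.8 kg/min.
F3 = (1−0.520)×1270.8 + 654.47 = 1264.5 kg/min.
Recycle F12 = (1−0.133)×1264.5 = 1096.3 kg/min.

1096 kg/min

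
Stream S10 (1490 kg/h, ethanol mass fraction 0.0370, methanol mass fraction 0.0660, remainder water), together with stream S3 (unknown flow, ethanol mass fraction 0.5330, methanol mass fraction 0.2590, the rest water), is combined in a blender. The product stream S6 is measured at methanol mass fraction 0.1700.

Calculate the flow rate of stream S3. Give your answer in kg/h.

1741 kg/h

Let S3 be the unknown flow. Total out = 1490 + S3.
methanol balance: 98.34 + 0.259·S3 = 0.170·(1490 + S3)
(0.259 − 0.170)·S3 = 0.170×1490 − 98.34 = 154.96
S3 = 154.96 / 0.089 = 1741.1 kg/h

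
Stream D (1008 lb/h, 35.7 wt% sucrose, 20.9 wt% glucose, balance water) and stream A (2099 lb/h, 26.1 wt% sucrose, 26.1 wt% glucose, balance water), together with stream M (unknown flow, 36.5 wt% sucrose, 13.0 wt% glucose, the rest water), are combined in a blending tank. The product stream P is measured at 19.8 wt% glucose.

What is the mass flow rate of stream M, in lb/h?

Let M be the unknown flow. Total out = 3107 + M.
glucose balance: 758.51 + 0.130·M = 0.198·(3107 + M)
(0.130 − 0.198)·M = 0.198×3107 − 758.51 = -143.33
M = -143.33 / -0.068 = 2107.7 lb/h

2108 lb/h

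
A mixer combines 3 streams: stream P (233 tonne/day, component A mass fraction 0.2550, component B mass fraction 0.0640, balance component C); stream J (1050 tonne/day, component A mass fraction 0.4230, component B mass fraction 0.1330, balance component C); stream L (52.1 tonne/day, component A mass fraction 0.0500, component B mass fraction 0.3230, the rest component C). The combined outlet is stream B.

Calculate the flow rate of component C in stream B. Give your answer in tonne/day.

657.5 tonne/day

component C out = component C in = 233×0.681 + 1050×0.444 + 52.1×0.627 = 657.54 tonne/day.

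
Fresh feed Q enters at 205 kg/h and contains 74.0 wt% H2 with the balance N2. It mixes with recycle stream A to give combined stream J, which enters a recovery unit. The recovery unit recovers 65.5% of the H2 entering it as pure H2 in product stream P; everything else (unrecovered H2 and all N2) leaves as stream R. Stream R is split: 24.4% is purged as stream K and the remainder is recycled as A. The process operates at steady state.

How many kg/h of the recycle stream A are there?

N2 enters only via Q and leaves only via the purge: 205×0.260 = 0.244×(N2 in R), and the recovery unit passes all N2, so N2 in J = N2 in R = 218.44 kg/h.
H2 in J: m_A = 205×0.740 + (1−0.244)·(1−0.655)·m_A, so m_A = 151.7/0.7392 = 205.23 kg/h.
R = (1−0.655)×205.23 + 218.44 = 289.25 kg/h.
Recycle A = (1−0.244)×289.25 = 218.67 kg/h.

218.7 kg/h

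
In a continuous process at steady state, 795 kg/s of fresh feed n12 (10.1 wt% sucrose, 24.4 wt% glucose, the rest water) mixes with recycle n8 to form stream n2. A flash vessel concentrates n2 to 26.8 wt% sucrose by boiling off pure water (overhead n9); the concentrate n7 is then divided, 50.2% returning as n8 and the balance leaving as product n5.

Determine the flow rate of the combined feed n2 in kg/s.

1097 kg/s

Overall sucrose balance (none leaves overhead): sucrose in fresh feed = sucrose in product, i.e. 795×0.101 = (1−0.502)·n7·0.268.
n7 = 80.295/(0.268×0.498) = 601.62 kg/s.
Recycle n8 = 0.502×601.62 = 302.01 kg/s.
Combined feed n2 = 795 + 302.01 = 1097 kg/s.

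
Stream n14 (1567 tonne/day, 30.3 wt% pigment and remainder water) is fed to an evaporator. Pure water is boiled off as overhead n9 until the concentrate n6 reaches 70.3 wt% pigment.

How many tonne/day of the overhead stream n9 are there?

pigment is conserved: 1567×0.303 = 474.8 tonne/day all reports to the concentrate.
Concentrate = 474.8/(target fraction) = 675.39 tonne/day.
Overhead = 1567 − 675.39 = 891.61 tonne/day.

891.6 tonne/day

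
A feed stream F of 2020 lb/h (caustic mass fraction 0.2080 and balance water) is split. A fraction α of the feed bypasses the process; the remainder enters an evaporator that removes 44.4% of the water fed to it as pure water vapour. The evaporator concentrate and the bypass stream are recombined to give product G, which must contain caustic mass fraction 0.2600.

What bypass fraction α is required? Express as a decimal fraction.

All 2020×0.208 = 420.16 lb/h of caustic reaches G, so G = 420.16/0.260 = 1616 lb/h and vapour = 404 lb/h.
The evaporator receives (1−α)·2020 of feed at 0.792 water and removes 0.444 of that water:
0.444×0.792×(1−α)×2020 = 404
(1−α) = 404/710.33 = 0.5688;  α = 0.4312.

0.431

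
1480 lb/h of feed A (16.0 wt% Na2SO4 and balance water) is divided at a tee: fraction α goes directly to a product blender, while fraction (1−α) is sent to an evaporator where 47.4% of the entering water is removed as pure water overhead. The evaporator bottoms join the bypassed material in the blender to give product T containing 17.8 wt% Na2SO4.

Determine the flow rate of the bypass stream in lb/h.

All 1480×0.160 = 236.8 lb/h of Na2SO4 reaches T, so T = 236.8/0.178 = 1330.3 lb/h and vapour = 149.66 lb/h.
The evaporator receives (1−α)·1480 of feed at 0.840 water and removes 0.474 of that water:
0.474×0.840×(1−α)×1480 = 149.66
(1−α) = 149.66/589.28 = 0.2540;  α = 0.7460.
Bypass flow = 0.7460×1480 = 1104.1 lb/h.

1104 lb/h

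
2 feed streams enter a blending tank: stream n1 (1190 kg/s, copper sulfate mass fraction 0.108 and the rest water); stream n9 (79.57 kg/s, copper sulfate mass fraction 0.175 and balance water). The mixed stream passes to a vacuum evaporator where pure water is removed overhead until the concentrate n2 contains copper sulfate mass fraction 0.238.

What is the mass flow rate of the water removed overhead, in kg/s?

671.1 kg/s

copper sulfate entering = 1190×0.108 + 79.57×0.175 = 142.44 kg/s.
All copper sulfate reports to n2, so n2 = 142.44/0.238 = 598.51 kg/s.
Total feed = 1269.6 kg/s; overhead = 1269.6 − 598.51 = 671.06 kg/s.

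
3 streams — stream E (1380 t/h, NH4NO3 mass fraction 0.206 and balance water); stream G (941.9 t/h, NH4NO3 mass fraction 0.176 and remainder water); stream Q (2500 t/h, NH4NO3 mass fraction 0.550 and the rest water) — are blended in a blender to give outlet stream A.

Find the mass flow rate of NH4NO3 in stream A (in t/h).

NH4NO3 out = NH4NO3 in = 1380×0.206 + 941.9×0.176 + 2500×0.550 = 1825.1 t/h.

1825 t/h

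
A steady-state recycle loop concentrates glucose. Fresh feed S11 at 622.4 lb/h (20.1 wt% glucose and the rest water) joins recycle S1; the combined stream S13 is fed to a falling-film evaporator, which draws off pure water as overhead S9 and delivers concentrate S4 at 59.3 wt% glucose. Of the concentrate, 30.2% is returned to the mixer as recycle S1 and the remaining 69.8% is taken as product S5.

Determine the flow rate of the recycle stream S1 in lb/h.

91.28 lb/h

Overall glucose balance (none leaves overhead): glucose in fresh feed = glucose in product, i.e. 622.4×0.201 = (1−0.302)·S4·0.593.
S4 = 125.1/(0.593×0.698) = 302.24 lb/h.
Recycle S1 = 0.302×302.24 = 91.277 lb/h.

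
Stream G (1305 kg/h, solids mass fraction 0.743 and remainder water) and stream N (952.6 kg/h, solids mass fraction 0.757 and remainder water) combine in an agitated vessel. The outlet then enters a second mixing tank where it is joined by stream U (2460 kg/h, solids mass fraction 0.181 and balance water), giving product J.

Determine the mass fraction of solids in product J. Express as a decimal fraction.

Overall, product flow = 4717.6 kg/h.
solids in = 1305×0.743 + 952.6×0.757 + 2460×0.181 = 2136 kg/h.
solids fraction in J = 0.453.

0.453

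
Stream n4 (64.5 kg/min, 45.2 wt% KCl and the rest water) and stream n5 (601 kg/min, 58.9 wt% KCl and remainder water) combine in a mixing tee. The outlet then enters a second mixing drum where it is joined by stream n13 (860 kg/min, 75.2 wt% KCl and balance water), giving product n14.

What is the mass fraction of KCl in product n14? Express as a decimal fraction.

0.6751

Overall, product flow = 1525.5 kg/min.
KCl in = 64.5×0.452 + 601×0.589 + 860×0.752 = 1029.9 kg/min.
KCl fraction in n14 = 0.6751.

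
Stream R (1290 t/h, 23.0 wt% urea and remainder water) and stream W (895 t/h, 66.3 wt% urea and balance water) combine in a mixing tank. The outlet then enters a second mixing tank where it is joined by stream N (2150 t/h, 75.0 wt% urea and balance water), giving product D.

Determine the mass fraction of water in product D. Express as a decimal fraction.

0.423

Overall, product flow = 4335 t/h.
water in = 1290×0.770 + 895×0.337 + 2150×0.250 = 1832.4 t/h.
water fraction in D = 0.423.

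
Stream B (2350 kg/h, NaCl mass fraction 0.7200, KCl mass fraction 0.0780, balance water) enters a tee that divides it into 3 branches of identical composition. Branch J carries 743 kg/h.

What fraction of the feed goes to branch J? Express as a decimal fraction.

Fraction to J = 743/2350 = 0.3162.

0.316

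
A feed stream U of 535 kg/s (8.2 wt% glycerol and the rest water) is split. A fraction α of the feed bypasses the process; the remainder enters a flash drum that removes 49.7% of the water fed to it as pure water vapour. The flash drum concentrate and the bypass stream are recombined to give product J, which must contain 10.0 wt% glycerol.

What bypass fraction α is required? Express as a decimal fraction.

All 535×0.082 = 43.87 kg/s of glycerol reaches J, so J = 43.87/0.100 = 438.7 kg/s and vapour = 96.3 kg/s.
The evaporator receives (1−α)·535 of feed at 0.918 water and removes 0.497 of that water:
0.497×0.918×(1−α)×535 = 96.3
(1−α) = 96.3/244.09 = 0.3945;  α = 0.6055.

0.605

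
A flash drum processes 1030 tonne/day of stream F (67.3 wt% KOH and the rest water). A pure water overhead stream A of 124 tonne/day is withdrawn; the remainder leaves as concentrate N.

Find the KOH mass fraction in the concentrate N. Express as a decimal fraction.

KOH is not removed: 1030×0.673 = 693.19 tonne/day of KOH enters N.
Concentrate = 1030 − 124 = 906 tonne/day.
Mass fraction = 693.19/906 = 0.765.

0.765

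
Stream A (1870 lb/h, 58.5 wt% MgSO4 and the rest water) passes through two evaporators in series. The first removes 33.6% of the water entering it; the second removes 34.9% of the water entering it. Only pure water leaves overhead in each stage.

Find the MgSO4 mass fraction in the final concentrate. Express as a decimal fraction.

0.7653

water in feed = 1870×0.415 = 776.05 lb/h.
After stage 1: water left = (1−0.336)×776.05 = 515.3; stream total = 1609.2 lb/h.
After stage 2: water left = (1−0.349)×515.3 = 335.46; final concentrate = 1429.4 lb/h.
MgSO4 fraction = 1094/1429.4 = 0.7653.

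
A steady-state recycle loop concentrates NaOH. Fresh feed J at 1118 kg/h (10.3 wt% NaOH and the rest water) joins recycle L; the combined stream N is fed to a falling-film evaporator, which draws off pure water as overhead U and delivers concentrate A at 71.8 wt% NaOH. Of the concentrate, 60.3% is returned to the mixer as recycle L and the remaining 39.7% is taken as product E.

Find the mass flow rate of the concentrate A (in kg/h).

404 kg/h

Overall NaOH balance (none leaves overhead): NaOH in fresh feed = NaOH in product, i.e. 1118×0.103 = (1−0.603)·A·0.718.
A = 115.15/(0.718×0.397) = 403.98 kg/h.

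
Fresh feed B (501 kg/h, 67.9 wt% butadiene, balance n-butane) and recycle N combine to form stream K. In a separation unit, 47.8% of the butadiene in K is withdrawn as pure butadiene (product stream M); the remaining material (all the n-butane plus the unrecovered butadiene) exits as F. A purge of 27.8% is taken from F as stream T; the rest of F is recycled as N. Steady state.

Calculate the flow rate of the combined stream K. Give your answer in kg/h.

n-butane enters only via B and leaves only via the purge: 501×0.321 = 0.278×(n-butane in F), and the separation unit passes all n-butane, so n-butane in K = n-butane in F = 578.49 kg/h.
butadiene in K: m_A = 501×0.679 + (1−0.278)·(1−0.478)·m_A, so m_A = 340.18/0.6231 = 545.93 kg/h.
K = 545.93 + 578.49 = 1124.4 kg/h.

1124 kg/h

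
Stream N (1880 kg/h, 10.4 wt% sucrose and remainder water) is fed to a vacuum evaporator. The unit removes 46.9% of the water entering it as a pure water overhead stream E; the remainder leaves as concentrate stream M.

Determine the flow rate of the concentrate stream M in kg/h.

1090 kg/h

water entering = 1880×0.896 = 1684.5 kg/h; overhead removed = 0.469×1684.5 = 790.02 kg/h.
Concentrate = 1880 − 790.02 = 1090 kg/h.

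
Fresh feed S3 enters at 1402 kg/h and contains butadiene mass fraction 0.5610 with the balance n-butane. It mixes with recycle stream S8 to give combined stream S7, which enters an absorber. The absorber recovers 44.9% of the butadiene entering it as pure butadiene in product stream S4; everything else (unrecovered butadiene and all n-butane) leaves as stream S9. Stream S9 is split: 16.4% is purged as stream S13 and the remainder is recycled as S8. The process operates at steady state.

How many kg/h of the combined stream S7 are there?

n-butane enters only via S3 and leaves only via the purge: 1402×0.439 = 0.164×(n-butane in S9), and the absorber passes all n-butane, so n-butane in S7 = n-butane in S9 = 3752.9 kg/h.
butadiene in S7: m_A = 1402×0.561 + (1−0.164)·(1−0.449)·m_A, so m_A = 786.52/0.5394 = 1458.2 kg/h.
S7 = 1458.2 + 3752.9 = 5211.2 kg/h.

5211 kg/h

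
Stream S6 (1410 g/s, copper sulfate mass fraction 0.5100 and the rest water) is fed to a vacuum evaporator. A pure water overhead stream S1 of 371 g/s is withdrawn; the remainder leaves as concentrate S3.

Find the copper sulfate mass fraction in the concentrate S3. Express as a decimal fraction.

0.6921

copper sulfate is not removed: 1410×0.510 = 719.1 g/s of copper sulfate enters S3.
Concentrate = 1410 − 371 = 1039 g/s.
Mass fraction = 719.1/1039 = 0.6921.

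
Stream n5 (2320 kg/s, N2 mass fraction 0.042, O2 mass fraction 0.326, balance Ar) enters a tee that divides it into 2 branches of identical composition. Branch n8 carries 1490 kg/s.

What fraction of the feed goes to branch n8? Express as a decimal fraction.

0.642

Fraction to n8 = 1490/2320 = 0.6422.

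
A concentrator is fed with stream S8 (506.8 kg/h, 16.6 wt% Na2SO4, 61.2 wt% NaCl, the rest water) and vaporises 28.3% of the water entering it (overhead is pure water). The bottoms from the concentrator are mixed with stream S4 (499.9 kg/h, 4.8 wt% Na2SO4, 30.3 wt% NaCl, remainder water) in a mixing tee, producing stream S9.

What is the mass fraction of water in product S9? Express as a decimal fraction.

0.416

Vapour removed = 0.283×0.222×506.8 = 31.84 kg/h; concentrate = 474.96 kg/h.
water reaching the mixer = 80.669 (from concentrate) + 499.9×0.649 = 405.1 kg/h.
Product flow = 474.96 + 499.9 = 974.86 kg/h; water fraction = 0.416.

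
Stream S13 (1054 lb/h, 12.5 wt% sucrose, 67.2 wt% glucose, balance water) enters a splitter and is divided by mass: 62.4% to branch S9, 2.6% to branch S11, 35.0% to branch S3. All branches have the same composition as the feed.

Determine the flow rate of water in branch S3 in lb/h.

Branch S3 total = 0.350×1054 = 368.9 lb/h.
water in S3 = 0.203×368.9 = 74.887 lb/h.

74.89 lb/h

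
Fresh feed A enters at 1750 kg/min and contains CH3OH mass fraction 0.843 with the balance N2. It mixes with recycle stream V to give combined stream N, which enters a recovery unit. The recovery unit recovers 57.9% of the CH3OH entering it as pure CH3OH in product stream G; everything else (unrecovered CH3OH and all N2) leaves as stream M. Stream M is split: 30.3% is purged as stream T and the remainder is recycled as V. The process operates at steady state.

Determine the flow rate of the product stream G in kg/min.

1209 kg/min

CH3OH in N: m_A = 1750×0.843 + (1−0.303)·(1−0.579)·m_A, so m_A = 1475.2/0.7066 = 2087.9 kg/min.
Product G = 0.579×2087.9 = 1208.9 kg/min.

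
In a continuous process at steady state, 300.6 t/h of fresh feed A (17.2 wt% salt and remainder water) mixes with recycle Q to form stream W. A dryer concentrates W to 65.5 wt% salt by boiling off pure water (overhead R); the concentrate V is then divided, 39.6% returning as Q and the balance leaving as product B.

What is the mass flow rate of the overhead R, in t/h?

221.7 t/h

Overall salt balance (none leaves overhead): salt in fresh feed = salt in product, i.e. 300.6×0.172 = (1−0.396)·V·0.655.
V = 51.703/(0.655×0.604) = 130.69 t/h.
Recycle Q = 0.396×130.69 = 51.753 t/h.
Combined feed W = 300.6 + 51.753 = 352.35 t/h.
Overhead R = W − V = 352.35 − 130.69 = 221.66 t/h.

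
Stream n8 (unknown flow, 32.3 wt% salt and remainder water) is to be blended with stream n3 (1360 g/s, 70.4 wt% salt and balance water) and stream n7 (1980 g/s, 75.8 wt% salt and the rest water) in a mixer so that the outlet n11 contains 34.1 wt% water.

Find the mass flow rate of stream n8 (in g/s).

765.5 g/s

Let n8 be the unknown flow. Total out = 3340 + n8.
water balance: 881.72 + 0.677·n8 = 0.341·(3340 + n8)
(0.677 − 0.341)·n8 = 0.341×3340 − 881.72 = 257.22
n8 = 257.22 / 0.336 = 765.54 g/s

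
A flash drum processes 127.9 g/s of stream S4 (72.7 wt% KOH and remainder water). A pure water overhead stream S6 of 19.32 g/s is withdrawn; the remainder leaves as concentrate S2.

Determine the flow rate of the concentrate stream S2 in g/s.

Concentrate = 127.9 − 19.32 = 108.58 g/s.

108.6 g/s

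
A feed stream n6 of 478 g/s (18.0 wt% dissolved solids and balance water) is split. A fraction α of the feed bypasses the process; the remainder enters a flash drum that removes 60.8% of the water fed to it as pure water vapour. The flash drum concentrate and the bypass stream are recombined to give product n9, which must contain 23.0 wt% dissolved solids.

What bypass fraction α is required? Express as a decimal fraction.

All 478×0.180 = 86.04 g/s of dissolved solids reaches n9, so n9 = 86.04/0.230 = 374.09 g/s and vapour = 103.91 g/s.
The evaporator receives (1−α)·478 of feed at 0.820 water and removes 0.608 of that water:
0.608×0.820×(1−α)×478 = 103.91
(1−α) = 103.91/238.31 = 0.4360;  α = 0.5640.

0.564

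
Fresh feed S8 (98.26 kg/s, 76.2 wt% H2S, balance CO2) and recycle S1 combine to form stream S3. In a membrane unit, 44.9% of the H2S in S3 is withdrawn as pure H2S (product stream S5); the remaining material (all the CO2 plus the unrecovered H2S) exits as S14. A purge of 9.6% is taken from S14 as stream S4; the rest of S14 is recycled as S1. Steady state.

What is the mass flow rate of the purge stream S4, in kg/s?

CO2 enters only via S8 and leaves only via the purge: 98.26×0.238 = 0.096×(CO2 in S14), and the membrane unit passes all CO2, so CO2 in S3 = CO2 in S14 = 243.6 kg/s.
H2S in S3: m_A = 98.26×0.762 + (1−0.096)·(1−0.449)·m_A, so m_A = 74.874/0.5019 = 149.18 kg/s.
S14 = (1−0.449)×149.18 + 243.6 = 325.8 kg/s.
Purge S4 = 0.096×325.8 = 31.277 kg/s.

31.28 kg/s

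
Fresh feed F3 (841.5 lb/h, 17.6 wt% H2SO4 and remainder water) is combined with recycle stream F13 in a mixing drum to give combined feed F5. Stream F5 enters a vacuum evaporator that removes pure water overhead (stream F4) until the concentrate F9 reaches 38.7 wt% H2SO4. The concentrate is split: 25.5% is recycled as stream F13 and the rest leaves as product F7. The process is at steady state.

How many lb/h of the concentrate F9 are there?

Overall H2SO4 balance (none leaves overhead): H2SO4 in fresh feed = H2SO4 in product, i.e. 841.5×0.176 = (1−0.255)·F9·0.387.
F9 = 148.1/(0.387×0.745) = 513.69 lb/h.

513.7 lb/h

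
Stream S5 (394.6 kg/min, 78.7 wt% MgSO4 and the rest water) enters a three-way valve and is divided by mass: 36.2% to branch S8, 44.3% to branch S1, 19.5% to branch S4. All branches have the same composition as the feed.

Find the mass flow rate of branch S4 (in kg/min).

Branch S4 flow = 0.195×394.6 = 76.947 kg/min.

76.95 kg/min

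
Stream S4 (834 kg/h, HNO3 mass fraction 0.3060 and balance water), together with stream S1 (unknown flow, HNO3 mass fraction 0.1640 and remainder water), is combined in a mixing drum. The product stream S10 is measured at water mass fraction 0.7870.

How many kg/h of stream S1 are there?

1583 kg/h

Let S1 be the unknown flow. Total out = 834 + S1.
water balance: 578.8 + 0.836·S1 = 0.787·(834 + S1)
(0.836 − 0.787)·S1 = 0.787×834 − 578.8 = 77.562
S1 = 77.562 / 0.049 = 1582.9 kg/h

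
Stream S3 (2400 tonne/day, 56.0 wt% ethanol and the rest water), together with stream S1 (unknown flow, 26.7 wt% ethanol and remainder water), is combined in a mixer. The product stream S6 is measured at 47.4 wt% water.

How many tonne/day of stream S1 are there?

315.1 tonne/day

Let S1 be the unknown flow. Total out = 2400 + S1.
water balance: 1056 + 0.733·S1 = 0.474·(2400 + S1)
(0.733 − 0.474)·S1 = 0.474×2400 − 1056 = 81.6
S1 = 81.6 / 0.259 = 315.06 tonne/day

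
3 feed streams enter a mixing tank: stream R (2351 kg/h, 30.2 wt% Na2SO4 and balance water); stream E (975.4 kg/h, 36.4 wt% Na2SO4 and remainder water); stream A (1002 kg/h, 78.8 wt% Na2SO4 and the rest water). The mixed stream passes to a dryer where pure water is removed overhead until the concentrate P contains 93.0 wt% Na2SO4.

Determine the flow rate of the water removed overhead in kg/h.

Na2SO4 entering = 2351×0.302 + 975.4×0.364 + 1002×0.788 = 1854.6 kg/h.
All Na2SO4 reports to P, so P = 1854.6/0.930 = 1994.2 kg/h.
Total feed = 4328.4 kg/h; overhead = 4328.4 − 1994.2 = 2334.2 kg/h.

2334 kg/h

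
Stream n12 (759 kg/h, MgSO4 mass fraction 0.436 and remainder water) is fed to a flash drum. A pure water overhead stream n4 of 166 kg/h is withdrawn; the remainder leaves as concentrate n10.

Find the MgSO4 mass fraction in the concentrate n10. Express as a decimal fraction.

0.558

MgSO4 is not removed: 759×0.436 = 330.92 kg/h of MgSO4 enters n10.
Concentrate = 759 − 166 = 593 kg/h.
Mass fraction = 330.92/593 = 0.558.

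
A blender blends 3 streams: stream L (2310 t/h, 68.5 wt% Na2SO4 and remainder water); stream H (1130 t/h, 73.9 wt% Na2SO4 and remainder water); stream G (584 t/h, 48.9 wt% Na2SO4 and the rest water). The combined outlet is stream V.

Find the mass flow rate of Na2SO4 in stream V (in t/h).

2703 t/h

Na2SO4 out = Na2SO4 in = 2310×0.685 + 1130×0.739 + 584×0.489 = 2703 t/h.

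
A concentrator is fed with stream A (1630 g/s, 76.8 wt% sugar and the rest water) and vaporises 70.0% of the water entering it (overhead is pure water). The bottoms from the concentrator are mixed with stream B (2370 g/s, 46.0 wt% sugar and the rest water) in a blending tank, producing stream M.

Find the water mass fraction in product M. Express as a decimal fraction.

0.373

Vapour removed = 0.700×0.232×1630 = 264.71 g/s; concentrate = 1365.3 g/s.
water reaching the mixer = 113.45 (from concentrate) + 2370×0.540 = 1393.2 g/s.
Product flow = 1365.3 + 2370 = 3735.3 g/s; water fraction = 0.373.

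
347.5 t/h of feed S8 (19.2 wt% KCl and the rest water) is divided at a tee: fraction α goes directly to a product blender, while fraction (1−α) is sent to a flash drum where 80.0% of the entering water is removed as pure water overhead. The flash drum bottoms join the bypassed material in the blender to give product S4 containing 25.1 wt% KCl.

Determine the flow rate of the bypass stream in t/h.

221.1 t/h

All 347.5×0.192 = 66.72 t/h of KCl reaches S4, so S4 = 66.72/0.251 = 265.82 t/h and vapour = 81.683 t/h.
The evaporator receives (1−α)·347.5 of feed at 0.808 water and removes 0.800 of that water:
0.800×0.808×(1−α)×347.5 = 81.683
(1−α) = 81.683/224.62 = 0.3636;  α = 0.6364.
Bypass flow = 0.6364×347.5 = 221.13 t/h.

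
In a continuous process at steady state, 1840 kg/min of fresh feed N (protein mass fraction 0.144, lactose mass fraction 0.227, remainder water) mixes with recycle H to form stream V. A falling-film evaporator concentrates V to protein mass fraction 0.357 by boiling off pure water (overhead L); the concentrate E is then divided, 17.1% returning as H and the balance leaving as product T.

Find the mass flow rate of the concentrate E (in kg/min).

895.3 kg/min

Overall protein balance (none leaves overhead): protein in fresh feed = protein in product, i.e. 1840×0.144 = (1−0.171)·E·0.357.
E = 264.96/(0.357×0.829) = 895.28 kg/min.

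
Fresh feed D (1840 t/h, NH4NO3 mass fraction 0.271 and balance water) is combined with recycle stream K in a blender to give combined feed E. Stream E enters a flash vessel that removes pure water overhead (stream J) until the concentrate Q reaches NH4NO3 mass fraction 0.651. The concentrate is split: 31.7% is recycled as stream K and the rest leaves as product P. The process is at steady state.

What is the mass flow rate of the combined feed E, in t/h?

Overall NH4NO3 balance (none leaves overhead): NH4NO3 in fresh feed = NH4NO3 in product, i.e. 1840×0.271 = (1−0.317)·Q·0.651.
Q = 498.64/(0.651×0.683) = 1121.5 t/h.
Recycle K = 0.317×1121.5 = 355.5 t/h.
Combined feed E = 1840 + 355.5 = 2195.5 t/h.

2196 t/h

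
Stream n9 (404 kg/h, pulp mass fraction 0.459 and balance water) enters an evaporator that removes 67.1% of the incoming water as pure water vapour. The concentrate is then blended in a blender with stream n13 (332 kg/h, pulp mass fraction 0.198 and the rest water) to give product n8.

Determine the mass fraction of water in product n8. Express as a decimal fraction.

Vapour removed = 0.671×0.541×404 = 146.66 kg/h; concentrate = 257.34 kg/h.
water reaching the mixer = 71.908 (from concentrate) + 332×0.802 = 338.17 kg/h.
Product flow = 257.34 + 332 = 589.34 kg/h; water fraction = 0.574.

0.574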